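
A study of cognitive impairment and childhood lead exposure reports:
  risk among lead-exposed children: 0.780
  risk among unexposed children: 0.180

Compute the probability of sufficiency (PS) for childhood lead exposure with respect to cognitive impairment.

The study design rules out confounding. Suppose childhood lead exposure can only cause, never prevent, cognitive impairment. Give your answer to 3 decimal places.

PS ≈ 0.732

Let p₁ = 0.78, p₀ = 0.18.
Under exogeneity and monotonicity, PS = (p₁ − p₀) / (1 − p₀).
PS = (0.78 − 0.18) / (1 − 0.18) = 0.6 / 0.82 ≈ 0.7317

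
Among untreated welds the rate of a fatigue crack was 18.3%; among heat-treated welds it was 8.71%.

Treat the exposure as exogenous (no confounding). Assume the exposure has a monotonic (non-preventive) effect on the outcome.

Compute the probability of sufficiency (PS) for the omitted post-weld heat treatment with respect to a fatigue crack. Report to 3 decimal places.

PS ≈ 0.105

p₁ = 0.183, p₀ = 0.0871.
Under exogeneity and monotonicity, PS = (p₁ − p₀) / (1 − p₀).
PS = (0.183 − 0.0871) / (1 − 0.0871) = 0.0959 / 0.9129 ≈ 0.1050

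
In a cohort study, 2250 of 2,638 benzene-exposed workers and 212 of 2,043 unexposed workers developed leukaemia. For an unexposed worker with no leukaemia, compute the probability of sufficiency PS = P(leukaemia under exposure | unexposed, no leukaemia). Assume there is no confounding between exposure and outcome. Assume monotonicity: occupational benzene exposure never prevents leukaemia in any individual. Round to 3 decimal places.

PS ≈ 0.836

p₁ = P(outcome | exposed) = 2250/2638 = 0.85292
p₀ = P(outcome | unexposed) = 212/2043 = 0.10377
Under exogeneity and monotonicity, PS = (p₁ − p₀) / (1 − p₀).
PS = (0.85292 − 0.10377) / (1 − 0.10377) = 0.74915 / 0.89623 ≈ 0.8359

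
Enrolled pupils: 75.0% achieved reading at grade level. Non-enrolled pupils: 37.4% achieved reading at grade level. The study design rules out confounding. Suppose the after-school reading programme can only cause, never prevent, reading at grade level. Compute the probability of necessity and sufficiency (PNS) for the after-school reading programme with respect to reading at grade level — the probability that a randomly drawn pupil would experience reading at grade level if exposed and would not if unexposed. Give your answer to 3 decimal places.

PNS ≈ 0.376

p₁ = 0.75, p₀ = 0.374.
Under exogeneity and monotonicity, PNS = p₁ − p₀.
PNS = 0.75 − 0.374 = 0.376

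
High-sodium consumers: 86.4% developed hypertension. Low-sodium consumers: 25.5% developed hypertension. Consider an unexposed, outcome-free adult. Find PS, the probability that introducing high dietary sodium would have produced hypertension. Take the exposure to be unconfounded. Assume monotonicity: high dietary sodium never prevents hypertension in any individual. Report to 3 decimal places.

PS ≈ 0.817

p₁ = 0.864, p₀ = 0.255.
Under exogeneity and monotonicity, PS = (p₁ − p₀) / (1 − p₀).
PS = (0.864 − 0.255) / (1 − 0.255) = 0.609 / 0.745 ≈ 0.8174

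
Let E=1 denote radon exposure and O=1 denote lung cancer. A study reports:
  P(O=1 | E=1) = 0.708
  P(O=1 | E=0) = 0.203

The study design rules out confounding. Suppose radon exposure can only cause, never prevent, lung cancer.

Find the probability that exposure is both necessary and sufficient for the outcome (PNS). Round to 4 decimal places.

Let p₁ = 0.708, p₀ = 0.203.
Under exogeneity and monotonicity, PNS = p₁ − p₀.
PNS = 0.708 − 0.203 = 0.505

PNS ≈ 0.5050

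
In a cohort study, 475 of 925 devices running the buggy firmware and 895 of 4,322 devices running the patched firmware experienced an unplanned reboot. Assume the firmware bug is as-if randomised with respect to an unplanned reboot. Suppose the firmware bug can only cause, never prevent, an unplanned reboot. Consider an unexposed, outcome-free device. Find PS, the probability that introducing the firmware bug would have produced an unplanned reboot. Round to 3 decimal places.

PS ≈ 0.386

p₁ = P(outcome | exposed) = 475/925 = 0.51351
p₀ = P(outcome | unexposed) = 895/4322 = 0.20708
Under exogeneity and monotonicity, PS = (p₁ − p₀) / (1 − p₀).
PS = (0.51351 − 0.20708) / (1 − 0.20708) = 0.30643 / 0.79292 ≈ 0.3865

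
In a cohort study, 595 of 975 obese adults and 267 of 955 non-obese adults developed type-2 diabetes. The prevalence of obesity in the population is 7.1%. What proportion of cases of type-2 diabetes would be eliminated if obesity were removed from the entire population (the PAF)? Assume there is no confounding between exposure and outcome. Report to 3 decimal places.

PAF ≈ 0.077

p₁ = P(outcome | exposed) = 595/975 = 0.61026
p₀ = P(outcome | unexposed) = 267/955 = 0.27958
Overall risk P(Y=1) = π·p₁ + (1−π)·p₀ = 0.071×0.61026 + 0.929×0.27958 = 0.30306.
Under exogeneity, PAF = [P(Y=1) − p₀] / P(Y=1).
PAF = (0.30306 − 0.27958) / 0.30306 ≈ 0.0775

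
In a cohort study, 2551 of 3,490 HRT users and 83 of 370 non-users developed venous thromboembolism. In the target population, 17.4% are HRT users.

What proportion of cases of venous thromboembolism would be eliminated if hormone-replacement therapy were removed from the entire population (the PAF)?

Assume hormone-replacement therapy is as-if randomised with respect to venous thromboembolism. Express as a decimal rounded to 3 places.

PAF ≈ 0.282

p₁ = P(outcome | exposed) = 2551/3490 = 0.73095
p₀ = P(outcome | unexposed) = 83/370 = 0.22432
Overall risk P(Y=1) = π·p₁ + (1−π)·p₀ = 0.174×0.73095 + 0.826×0.22432 = 0.31248.
Under exogeneity, PAF = [P(Y=1) − p₀] / P(Y=1).
PAF = (0.31248 − 0.22432) / 0.31248 ≈ 0.2821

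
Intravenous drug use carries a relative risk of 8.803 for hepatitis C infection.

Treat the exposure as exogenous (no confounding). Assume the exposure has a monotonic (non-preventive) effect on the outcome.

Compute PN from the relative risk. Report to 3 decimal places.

PN ≈ 0.886

Under exogeneity and monotonicity, PN = (RR − 1) / RR = 1 − 1/RR.
PN = (8.803 − 1) / 8.803 = 7.803 / 8.803 ≈ 0.8864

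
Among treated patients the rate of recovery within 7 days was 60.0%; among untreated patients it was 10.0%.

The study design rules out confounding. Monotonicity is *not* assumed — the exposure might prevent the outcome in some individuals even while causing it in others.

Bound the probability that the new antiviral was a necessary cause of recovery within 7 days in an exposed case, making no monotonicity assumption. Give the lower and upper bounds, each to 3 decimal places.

p₁ = 0.6, p₀ = 0.1.
Under exogeneity alone the bounds on PN are max{0,(p₁−p₀)/p₁} ≤ PN ≤ min{1,(1−p₀)/p₁}.
  lower = (p₁ − p₀)/p₁ = 0.5 / 0.6 ≈ 0.8333
  upper = min{1, (1 − p₀)/p₁} = 0.9 / 0.6 ≈ 1.5000 → capped at 1

0.833 ≤ PN ≤ 1.000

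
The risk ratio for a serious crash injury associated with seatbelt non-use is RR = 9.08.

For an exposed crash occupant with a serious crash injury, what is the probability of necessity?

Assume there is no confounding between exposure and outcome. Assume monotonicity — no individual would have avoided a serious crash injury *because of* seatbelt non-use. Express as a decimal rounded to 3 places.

PN ≈ 0.890

Under exogeneity and monotonicity, PN = (RR − 1) / RR = 1 − 1/RR.
PN = (9.08 − 1) / 9.08 = 8.08 / 9.08 ≈ 0.8899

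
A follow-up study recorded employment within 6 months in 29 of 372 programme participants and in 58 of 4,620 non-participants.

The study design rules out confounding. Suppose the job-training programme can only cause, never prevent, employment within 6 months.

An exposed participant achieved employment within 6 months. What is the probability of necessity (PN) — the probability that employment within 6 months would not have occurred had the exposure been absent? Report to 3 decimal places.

PN ≈ 0.839

p₁ = P(outcome | exposed) = 29/372 = 0.077957
p₀ = P(outcome | unexposed) = 58/4620 = 0.012554
Under exogeneity and monotonicity, PN = (p₁ − p₀) / p₁.
PN = (0.077957 − 0.012554) / 0.077957 = 0.065403 / 0.077957 ≈ 0.8390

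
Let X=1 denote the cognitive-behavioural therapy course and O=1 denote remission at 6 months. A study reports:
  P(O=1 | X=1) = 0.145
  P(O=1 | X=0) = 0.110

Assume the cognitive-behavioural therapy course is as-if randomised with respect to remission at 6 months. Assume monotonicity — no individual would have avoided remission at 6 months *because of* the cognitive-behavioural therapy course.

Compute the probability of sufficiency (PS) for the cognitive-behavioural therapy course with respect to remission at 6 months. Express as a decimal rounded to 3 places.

PS ≈ 0.039

Let p₁ = 0.145, p₀ = 0.11.
Under exogeneity and monotonicity, PS = (p₁ − p₀) / (1 − p₀).
PS = (0.145 − 0.11) / (1 − 0.11) = 0.035 / 0.89 ≈ 0.0393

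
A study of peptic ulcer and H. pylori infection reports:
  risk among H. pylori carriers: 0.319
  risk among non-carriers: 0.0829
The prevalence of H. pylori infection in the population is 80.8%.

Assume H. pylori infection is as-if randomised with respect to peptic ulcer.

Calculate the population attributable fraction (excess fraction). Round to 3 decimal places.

Let p₁ = 0.319, p₀ = 0.0829.
Overall risk P(Y=1) = π·p₁ + (1−π)·p₀ = 0.808×0.319 + 0.192×0.0829 = 0.27367.
Under exogeneity, PAF = [P(Y=1) − p₀] / P(Y=1).
PAF = (0.27367 − 0.0829) / 0.27367 ≈ 0.6971

PAF ≈ 0.697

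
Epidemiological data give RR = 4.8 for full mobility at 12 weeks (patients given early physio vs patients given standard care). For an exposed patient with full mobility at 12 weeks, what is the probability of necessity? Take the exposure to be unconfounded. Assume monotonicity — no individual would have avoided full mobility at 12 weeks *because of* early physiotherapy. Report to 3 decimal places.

Under exogeneity and monotonicity, PN = (RR − 1) / RR = 1 − 1/RR.
PN = (4.8 − 1) / 4.8 = 3.8 / 4.8 ≈ 0.7917

PN ≈ 0.792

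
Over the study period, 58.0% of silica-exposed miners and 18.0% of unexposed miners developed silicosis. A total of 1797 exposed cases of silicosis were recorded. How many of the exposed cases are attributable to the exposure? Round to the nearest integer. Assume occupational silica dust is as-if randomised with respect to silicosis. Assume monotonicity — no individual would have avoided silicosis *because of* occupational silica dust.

about 1239 cases

p₁ = 0.58, p₀ = 0.18.
PN = (p₁ − p₀)/p₁ = (0.58 − 0.18) / 0.58 ≈ 0.68966.
Attributable cases ≈ PN × (exposed cases) = 0.68966 × 1797 ≈ 1239.31.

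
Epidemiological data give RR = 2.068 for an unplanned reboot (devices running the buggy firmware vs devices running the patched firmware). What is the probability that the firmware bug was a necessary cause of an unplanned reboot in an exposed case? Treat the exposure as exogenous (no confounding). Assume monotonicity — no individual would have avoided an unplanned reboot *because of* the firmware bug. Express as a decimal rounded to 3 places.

PN ≈ 0.516

Under exogeneity and monotonicity, PN = (RR − 1) / RR = 1 − 1/RR.
PN = (2.068 − 1) / 2.068 = 1.068 / 2.068 ≈ 0.5164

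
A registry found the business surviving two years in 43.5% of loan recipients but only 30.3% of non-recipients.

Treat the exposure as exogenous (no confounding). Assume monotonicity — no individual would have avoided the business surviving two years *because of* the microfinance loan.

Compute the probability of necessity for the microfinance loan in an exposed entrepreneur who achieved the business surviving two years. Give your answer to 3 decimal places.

PN ≈ 0.303

p₁ = 0.435, p₀ = 0.303.
Under exogeneity and monotonicity, PN = (p₁ − p₀) / p₁.
PN = (0.435 − 0.303) / 0.435 = 0.132 / 0.435 ≈ 0.3034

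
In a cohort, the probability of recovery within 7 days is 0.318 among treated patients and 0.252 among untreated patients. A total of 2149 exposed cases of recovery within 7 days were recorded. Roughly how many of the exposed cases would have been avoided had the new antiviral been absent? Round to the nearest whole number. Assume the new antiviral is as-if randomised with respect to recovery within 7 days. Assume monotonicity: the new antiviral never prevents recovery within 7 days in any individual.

about 446 cases

Let p₁ = 0.318, p₀ = 0.252.
PN = (p₁ − p₀)/p₁ = (0.318 − 0.252) / 0.318 ≈ 0.20755.
Attributable cases ≈ PN × (exposed cases) = 0.20755 × 2149 ≈ 446.02.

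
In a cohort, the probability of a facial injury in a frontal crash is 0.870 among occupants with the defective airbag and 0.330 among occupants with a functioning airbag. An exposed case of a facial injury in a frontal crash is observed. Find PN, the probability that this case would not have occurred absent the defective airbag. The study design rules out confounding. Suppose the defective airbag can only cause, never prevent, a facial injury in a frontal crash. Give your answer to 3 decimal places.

PN ≈ 0.621

Let p₁ = 0.87, p₀ = 0.33.
Under exogeneity and monotonicity, PN = (p₁ − p₀) / p₁.
PN = (0.87 − 0.33) / 0.87 = 0.54 / 0.87 ≈ 0.6207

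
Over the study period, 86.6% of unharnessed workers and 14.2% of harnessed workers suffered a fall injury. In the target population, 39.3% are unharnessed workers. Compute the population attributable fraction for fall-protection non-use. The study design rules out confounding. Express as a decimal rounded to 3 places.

p₁ = 0.866, p₀ = 0.142.
Overall risk P(Y=1) = π·p₁ + (1−π)·p₀ = 0.393×0.866 + 0.607×0.142 = 0.42653.
Under exogeneity, PAF = [P(Y=1) − p₀] / P(Y=1).
PAF = (0.42653 − 0.142) / 0.42653 ≈ 0.6671

PAF ≈ 0.667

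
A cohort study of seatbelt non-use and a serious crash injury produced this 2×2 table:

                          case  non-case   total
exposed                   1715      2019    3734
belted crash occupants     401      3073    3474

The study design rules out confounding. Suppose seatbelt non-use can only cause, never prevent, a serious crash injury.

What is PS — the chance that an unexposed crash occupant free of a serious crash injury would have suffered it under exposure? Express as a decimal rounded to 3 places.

PS ≈ 0.389

p₁ = P(outcome | exposed) = 1715/3734 = 0.45929
p₀ = P(outcome | unexposed) = 401/3474 = 0.11543
Under exogeneity and monotonicity, PS = (p₁ − p₀)/(1 − p₀).
PS = (0.45929 − 0.11543) / 0.88457 ≈ 0.3887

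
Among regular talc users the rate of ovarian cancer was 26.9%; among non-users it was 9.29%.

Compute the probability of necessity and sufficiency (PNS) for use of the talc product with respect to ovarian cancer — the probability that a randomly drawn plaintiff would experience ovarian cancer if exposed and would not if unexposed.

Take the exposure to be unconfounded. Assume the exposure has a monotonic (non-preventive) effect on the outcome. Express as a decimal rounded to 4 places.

PNS ≈ 0.1761

p₁ = 0.269, p₀ = 0.0929.
Under exogeneity and monotonicity, PNS = p₁ − p₀.
PNS = 0.269 − 0.0929 = 0.1761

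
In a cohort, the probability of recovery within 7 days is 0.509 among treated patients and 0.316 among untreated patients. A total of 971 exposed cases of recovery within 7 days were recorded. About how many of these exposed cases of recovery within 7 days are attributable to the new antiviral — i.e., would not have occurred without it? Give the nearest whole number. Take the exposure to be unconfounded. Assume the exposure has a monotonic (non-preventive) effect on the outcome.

Let p₁ = 0.509, p₀ = 0.316.
PN = (p₁ − p₀)/p₁ = (0.509 − 0.316) / 0.509 ≈ 0.37917.
Attributable cases ≈ PN × (exposed cases) = 0.37917 × 971 ≈ 368.18.

about 368 cases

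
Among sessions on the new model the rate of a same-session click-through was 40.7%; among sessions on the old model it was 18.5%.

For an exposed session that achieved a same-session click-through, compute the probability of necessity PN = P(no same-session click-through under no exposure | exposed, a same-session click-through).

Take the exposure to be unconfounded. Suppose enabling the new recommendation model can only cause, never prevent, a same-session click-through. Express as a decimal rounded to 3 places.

p₁ = 0.407, p₀ = 0.185.
Under exogeneity and monotonicity, PN = (p₁ − p₀) / p₁.
PN = (0.407 − 0.185) / 0.407 = 0.222 / 0.407 ≈ 0.5455

PN ≈ 0.545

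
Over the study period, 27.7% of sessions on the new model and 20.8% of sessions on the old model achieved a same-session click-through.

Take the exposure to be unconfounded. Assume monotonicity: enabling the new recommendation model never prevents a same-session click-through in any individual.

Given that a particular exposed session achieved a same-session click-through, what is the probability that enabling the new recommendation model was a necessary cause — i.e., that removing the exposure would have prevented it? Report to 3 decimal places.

PN ≈ 0.249

p₁ = 0.277, p₀ = 0.208.
Under exogeneity and monotonicity, PN = (p₁ − p₀) / p₁.
PN = (0.277 − 0.208) / 0.277 = 0.069 / 0.277 ≈ 0.2491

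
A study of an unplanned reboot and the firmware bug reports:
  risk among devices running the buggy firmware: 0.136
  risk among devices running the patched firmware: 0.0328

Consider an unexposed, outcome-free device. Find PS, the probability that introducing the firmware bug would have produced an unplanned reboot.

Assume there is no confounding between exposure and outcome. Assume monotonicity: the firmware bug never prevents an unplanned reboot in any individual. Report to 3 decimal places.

PS ≈ 0.107

Let p₁ = 0.136, p₀ = 0.0328.
Under exogeneity and monotonicity, PS = (p₁ − p₀) / (1 − p₀).
PS = (0.136 − 0.0328) / (1 − 0.0328) = 0.1032 / 0.9672 ≈ 0.1067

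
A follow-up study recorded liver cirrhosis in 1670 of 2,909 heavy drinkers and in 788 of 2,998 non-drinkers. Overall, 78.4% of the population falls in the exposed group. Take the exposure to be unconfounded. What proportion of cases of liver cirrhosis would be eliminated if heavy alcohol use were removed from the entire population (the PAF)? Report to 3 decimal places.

PAF ≈ 0.481

p₁ = P(outcome | exposed) = 1670/2909 = 0.57408
p₀ = P(outcome | unexposed) = 788/2998 = 0.26284
Overall risk P(Y=1) = π·p₁ + (1−π)·p₀ = 0.784×0.57408 + 0.216×0.26284 = 0.50685.
Under exogeneity, PAF = [P(Y=1) − p₀] / P(Y=1).
PAF = (0.50685 − 0.26284) / 0.50685 ≈ 0.4814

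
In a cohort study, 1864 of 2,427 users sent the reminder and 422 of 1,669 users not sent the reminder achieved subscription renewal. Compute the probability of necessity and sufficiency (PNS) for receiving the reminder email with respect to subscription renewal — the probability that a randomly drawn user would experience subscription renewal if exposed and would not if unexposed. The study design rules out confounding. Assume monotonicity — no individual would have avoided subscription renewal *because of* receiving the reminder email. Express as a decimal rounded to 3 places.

p₁ = P(outcome | exposed) = 1864/2427 = 0.76803
p₀ = P(outcome | unexposed) = 422/1669 = 0.25285
Under exogeneity and monotonicity, PNS = p₁ − p₀.
PNS = 0.76803 − 0.25285 = 0.51518

PNS ≈ 0.515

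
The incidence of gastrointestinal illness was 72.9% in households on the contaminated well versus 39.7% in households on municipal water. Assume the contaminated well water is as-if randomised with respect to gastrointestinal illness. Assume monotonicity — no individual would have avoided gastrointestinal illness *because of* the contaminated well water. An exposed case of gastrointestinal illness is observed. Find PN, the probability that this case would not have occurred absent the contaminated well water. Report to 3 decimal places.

p₁ = 0.729, p₀ = 0.397.
Under exogeneity and monotonicity, PN = (p₁ − p₀) / p₁.
PN = (0.729 − 0.397) / 0.729 = 0.332 / 0.729 ≈ 0.4554

PN ≈ 0.455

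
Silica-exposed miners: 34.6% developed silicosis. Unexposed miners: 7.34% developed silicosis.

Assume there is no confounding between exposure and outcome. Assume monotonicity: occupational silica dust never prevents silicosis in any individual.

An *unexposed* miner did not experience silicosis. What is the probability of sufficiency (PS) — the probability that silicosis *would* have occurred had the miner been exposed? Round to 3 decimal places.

PS ≈ 0.294

p₁ = 0.346, p₀ = 0.0734.
Under exogeneity and monotonicity, PS = (p₁ − p₀) / (1 − p₀).
PS = (0.346 − 0.0734) / (1 − 0.0734) = 0.2726 / 0.9266 ≈ 0.2942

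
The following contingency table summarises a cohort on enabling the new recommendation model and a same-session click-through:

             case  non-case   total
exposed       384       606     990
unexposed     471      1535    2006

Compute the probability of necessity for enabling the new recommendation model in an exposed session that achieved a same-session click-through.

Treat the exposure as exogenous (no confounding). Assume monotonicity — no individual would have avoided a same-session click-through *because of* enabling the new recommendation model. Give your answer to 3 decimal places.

PN ≈ 0.395

p₁ = P(outcome | exposed) = 384/990 = 0.38788
p₀ = P(outcome | unexposed) = 471/2006 = 0.2348
Under exogeneity and monotonicity, PN = (p₁ − p₀) / p₁.
PN = (0.38788 − 0.2348) / 0.38788 = 0.15308 / 0.38788 ≈ 0.3947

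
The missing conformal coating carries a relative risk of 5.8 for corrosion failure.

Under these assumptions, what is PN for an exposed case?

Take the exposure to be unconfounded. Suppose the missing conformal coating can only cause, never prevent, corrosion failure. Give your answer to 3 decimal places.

Under exogeneity and monotonicity, PN = (RR − 1) / RR = 1 − 1/RR.
PN = (5.8 − 1) / 5.8 = 4.8 / 5.8 ≈ 0.8276

PN ≈ 0.828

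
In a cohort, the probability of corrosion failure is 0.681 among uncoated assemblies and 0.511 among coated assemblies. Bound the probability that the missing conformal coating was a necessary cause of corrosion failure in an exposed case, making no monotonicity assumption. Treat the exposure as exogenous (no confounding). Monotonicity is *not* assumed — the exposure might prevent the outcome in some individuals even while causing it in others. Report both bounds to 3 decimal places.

Let p₁ = 0.681, p₀ = 0.511.
Under exogeneity alone the bounds on PN are max{0,(p₁−p₀)/p₁} ≤ PN ≤ min{1,(1−p₀)/p₁}.
  lower = (p₁ − p₀)/p₁ = 0.17 / 0.681 ≈ 0.2496
  upper = min{1, (1 − p₀)/p₁} = 0.489 / 0.681 ≈ 0.7181

0.250 ≤ PN ≤ 0.718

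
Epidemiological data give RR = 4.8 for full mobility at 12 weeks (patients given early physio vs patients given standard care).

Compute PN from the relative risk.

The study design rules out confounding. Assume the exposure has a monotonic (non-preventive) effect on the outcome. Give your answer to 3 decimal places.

Under exogeneity and monotonicity, PN = (RR − 1) / RR = 1 − 1/RR.
PN = (4.8 − 1) / 4.8 = 3.8 / 4.8 ≈ 0.7917

PN ≈ 0.792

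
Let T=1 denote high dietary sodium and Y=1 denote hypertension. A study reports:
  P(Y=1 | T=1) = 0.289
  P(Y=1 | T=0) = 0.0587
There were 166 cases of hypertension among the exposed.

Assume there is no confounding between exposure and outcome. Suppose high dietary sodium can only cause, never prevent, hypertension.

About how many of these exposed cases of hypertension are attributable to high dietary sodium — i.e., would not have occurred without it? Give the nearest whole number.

Let p₁ = 0.289, p₀ = 0.0587.
PN = (p₁ − p₀)/p₁ = (0.289 − 0.0587) / 0.289 ≈ 0.79689.
Attributable cases ≈ PN × (exposed cases) = 0.79689 × 166 ≈ 132.28.

about 132 cases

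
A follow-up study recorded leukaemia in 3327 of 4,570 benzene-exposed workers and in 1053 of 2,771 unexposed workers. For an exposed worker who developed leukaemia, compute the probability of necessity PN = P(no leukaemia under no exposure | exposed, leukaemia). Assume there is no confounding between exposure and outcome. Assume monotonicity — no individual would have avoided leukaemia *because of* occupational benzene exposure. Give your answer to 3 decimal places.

p₁ = P(outcome | exposed) = 3327/4570 = 0.72801
p₀ = P(outcome | unexposed) = 1053/2771 = 0.38001
Under exogeneity and monotonicity, PN = (p₁ − p₀) / p₁.
PN = (0.72801 − 0.38001) / 0.72801 = 0.348 / 0.72801 ≈ 0.4780

PN ≈ 0.478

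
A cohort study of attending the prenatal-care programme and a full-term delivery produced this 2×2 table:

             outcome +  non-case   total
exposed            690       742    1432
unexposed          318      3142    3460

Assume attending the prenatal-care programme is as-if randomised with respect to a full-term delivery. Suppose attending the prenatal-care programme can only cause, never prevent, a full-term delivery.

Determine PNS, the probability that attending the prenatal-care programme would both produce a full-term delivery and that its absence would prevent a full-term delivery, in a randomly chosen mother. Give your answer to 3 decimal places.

PNS ≈ 0.390

p₁ = P(outcome | exposed) = 690/1432 = 0.48184
p₀ = P(outcome | unexposed) = 318/3460 = 0.091908
Under exogeneity and monotonicity, PNS = p₁ − p₀.
PNS = 0.48184 − 0.091908 = 0.38994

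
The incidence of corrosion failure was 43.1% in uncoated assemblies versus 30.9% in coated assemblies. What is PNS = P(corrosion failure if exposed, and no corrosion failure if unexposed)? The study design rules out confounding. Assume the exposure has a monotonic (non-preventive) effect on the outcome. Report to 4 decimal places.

p₁ = 0.431, p₀ = 0.309.
Under exogeneity and monotonicity, PNS = p₁ − p₀.
PNS = 0.431 − 0.309 = 0.122

PNS ≈ 0.1220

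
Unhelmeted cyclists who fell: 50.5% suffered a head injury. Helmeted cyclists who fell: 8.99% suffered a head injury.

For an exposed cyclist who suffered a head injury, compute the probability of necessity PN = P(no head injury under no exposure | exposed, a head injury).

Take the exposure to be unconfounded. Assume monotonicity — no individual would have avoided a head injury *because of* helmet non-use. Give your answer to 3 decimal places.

p₁ = 0.505, p₀ = 0.0899.
Under exogeneity and monotonicity, PN = (p₁ − p₀) / p₁.
PN = (0.505 − 0.0899) / 0.505 = 0.4151 / 0.505 ≈ 0.8220

PN ≈ 0.822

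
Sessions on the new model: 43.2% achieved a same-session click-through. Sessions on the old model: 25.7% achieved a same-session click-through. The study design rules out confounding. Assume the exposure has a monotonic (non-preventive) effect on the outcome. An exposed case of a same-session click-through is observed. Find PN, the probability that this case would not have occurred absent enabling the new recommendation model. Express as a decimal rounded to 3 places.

PN ≈ 0.405

p₁ = 0.432, p₀ = 0.257.
Under exogeneity and monotonicity, PN = (p₁ − p₀) / p₁.
PN = (0.432 − 0.257) / 0.432 = 0.175 / 0.432 ≈ 0.4051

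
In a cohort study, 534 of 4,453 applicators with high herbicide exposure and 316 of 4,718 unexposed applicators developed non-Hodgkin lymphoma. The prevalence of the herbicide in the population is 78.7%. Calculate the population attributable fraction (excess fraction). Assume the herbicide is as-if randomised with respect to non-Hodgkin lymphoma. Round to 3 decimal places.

PAF ≈ 0.384

p₁ = P(outcome | exposed) = 534/4453 = 0.11992
p₀ = P(outcome | unexposed) = 316/4718 = 0.066978
Overall risk P(Y=1) = π·p₁ + (1−π)·p₀ = 0.787×0.11992 + 0.213×0.066978 = 0.10864.
Under exogeneity, PAF = [P(Y=1) − p₀] / P(Y=1).
PAF = (0.10864 − 0.066978) / 0.10864 ≈ 0.3835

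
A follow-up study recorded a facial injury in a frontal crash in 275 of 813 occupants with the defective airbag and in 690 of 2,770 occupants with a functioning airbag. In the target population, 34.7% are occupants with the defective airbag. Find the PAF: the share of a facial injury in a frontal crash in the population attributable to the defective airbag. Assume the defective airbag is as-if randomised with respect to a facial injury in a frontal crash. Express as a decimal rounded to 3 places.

PAF ≈ 0.110

p₁ = P(outcome | exposed) = 275/813 = 0.33825
p₀ = P(outcome | unexposed) = 690/2770 = 0.2491
Overall risk P(Y=1) = π·p₁ + (1−π)·p₀ = 0.347×0.33825 + 0.653×0.2491 = 0.28003.
Under exogeneity, PAF = [P(Y=1) − p₀] / P(Y=1).
PAF = (0.28003 − 0.2491) / 0.28003 ≈ 0.1105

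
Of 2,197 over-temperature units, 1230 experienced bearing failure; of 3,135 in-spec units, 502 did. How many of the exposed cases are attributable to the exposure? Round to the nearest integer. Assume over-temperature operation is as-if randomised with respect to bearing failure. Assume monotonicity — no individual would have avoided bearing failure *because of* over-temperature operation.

p₁ = P(outcome | exposed) = 1230/2197 = 0.55985
p₀ = P(outcome | unexposed) = 502/3135 = 0.16013
PN = (p₁ − p₀)/p₁ = (0.55985 − 0.16013) / 0.55985 ≈ 0.71398.
Attributable cases ≈ PN × (exposed cases) = 0.71398 × 1230 ≈ 878.20.

about 878 cases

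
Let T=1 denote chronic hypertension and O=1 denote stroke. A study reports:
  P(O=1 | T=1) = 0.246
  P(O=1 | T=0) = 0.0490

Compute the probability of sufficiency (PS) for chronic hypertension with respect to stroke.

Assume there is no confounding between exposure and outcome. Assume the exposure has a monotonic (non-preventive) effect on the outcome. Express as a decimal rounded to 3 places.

Let p₁ = 0.246, p₀ = 0.049.
Under exogeneity and monotonicity, PS = (p₁ − p₀) / (1 − p₀).
PS = (0.246 − 0.049) / (1 − 0.049) = 0.197 / 0.951 ≈ 0.2072

PS ≈ 0.207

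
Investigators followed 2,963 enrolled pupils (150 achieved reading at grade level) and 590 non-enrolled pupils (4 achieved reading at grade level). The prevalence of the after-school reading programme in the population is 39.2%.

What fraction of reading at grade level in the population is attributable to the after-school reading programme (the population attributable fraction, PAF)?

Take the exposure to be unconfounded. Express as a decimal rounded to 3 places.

p₁ = P(outcome | exposed) = 150/2963 = 0.050624
p₀ = P(outcome | unexposed) = 4/590 = 0.0067797
Overall risk P(Y=1) = π·p₁ + (1−π)·p₀ = 0.392×0.050624 + 0.608×0.0067797 = 0.023967.
Under exogeneity, PAF = [P(Y=1) − p₀] / P(Y=1).
PAF = (0.023967 − 0.0067797) / 0.023967 ≈ 0.7171

PAF ≈ 0.717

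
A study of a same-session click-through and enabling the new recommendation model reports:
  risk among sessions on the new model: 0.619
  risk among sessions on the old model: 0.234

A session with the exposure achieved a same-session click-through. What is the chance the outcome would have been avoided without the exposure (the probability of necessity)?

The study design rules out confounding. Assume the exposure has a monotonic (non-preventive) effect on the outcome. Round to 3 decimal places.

PN ≈ 0.622

Let p₁ = 0.619, p₀ = 0.234.
Under exogeneity and monotonicity, PN = (p₁ − p₀) / p₁.
PN = (0.619 − 0.234) / 0.619 = 0.385 / 0.619 ≈ 0.6220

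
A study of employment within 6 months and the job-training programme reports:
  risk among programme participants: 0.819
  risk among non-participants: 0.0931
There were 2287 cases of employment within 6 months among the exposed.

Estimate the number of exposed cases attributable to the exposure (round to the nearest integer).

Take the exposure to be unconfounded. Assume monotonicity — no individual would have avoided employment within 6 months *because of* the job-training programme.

Let p₁ = 0.819, p₀ = 0.0931.
PN = (p₁ − p₀)/p₁ = (0.819 − 0.0931) / 0.819 ≈ 0.88632.
Attributable cases ≈ PN × (exposed cases) = 0.88632 × 2287 ≈ 2027.02.

about 2027 cases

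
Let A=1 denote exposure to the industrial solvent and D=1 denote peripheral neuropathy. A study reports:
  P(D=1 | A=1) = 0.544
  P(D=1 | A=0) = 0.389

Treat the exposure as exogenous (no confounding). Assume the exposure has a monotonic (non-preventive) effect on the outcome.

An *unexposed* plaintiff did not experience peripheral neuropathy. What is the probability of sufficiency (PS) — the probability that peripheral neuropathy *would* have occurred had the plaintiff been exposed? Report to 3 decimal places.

PS ≈ 0.254

Let p₁ = 0.544, p₀ = 0.389.
Under exogeneity and monotonicity, PS = (p₁ − p₀) / (1 − p₀).
PS = (0.544 − 0.389) / (1 − 0.389) = 0.155 / 0.611 ≈ 0.2537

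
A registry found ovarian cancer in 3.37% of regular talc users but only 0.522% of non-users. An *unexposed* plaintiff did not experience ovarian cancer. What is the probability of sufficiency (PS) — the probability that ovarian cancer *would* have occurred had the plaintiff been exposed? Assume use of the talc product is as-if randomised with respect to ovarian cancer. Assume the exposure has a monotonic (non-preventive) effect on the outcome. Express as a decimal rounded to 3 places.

p₁ = 0.0337, p₀ = 0.00522.
Under exogeneity and monotonicity, PS = (p₁ − p₀) / (1 − p₀).
PS = (0.0337 − 0.00522) / (1 − 0.00522) = 0.02848 / 0.99478 ≈ 0.0286

PS ≈ 0.029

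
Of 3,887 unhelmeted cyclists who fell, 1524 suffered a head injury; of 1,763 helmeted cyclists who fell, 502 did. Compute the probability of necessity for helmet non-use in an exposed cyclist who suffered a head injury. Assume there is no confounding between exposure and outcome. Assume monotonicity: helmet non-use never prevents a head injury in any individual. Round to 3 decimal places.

PN ≈ 0.274

p₁ = P(outcome | exposed) = 1524/3887 = 0.39208
p₀ = P(outcome | unexposed) = 502/1763 = 0.28474
Under exogeneity and monotonicity, PN = (p₁ − p₀) / p₁.
PN = (0.39208 − 0.28474) / 0.39208 = 0.10733 / 0.39208 ≈ 0.2738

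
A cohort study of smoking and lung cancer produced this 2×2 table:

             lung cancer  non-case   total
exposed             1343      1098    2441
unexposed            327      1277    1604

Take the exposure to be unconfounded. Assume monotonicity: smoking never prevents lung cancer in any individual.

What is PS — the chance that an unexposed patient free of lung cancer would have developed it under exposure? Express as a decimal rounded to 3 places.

p₁ = P(outcome | exposed) = 1343/2441 = 0.55018
p₀ = P(outcome | unexposed) = 327/1604 = 0.20387
Under exogeneity and monotonicity, PS = (p₁ − p₀) / (1 − p₀).
PS = (0.55018 − 0.20387) / (1 − 0.20387) = 0.34632 / 0.79613 ≈ 0.4350

PS ≈ 0.435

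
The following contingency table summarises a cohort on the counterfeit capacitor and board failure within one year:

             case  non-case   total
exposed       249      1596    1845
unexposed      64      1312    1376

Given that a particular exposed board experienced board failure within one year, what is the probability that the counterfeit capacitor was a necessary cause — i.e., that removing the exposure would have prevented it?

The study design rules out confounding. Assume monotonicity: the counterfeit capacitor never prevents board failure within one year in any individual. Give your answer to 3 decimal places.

p₁ = P(outcome | exposed) = 249/1845 = 0.13496
p₀ = P(outcome | unexposed) = 64/1376 = 0.046512
Under exogeneity and monotonicity, PN = (p₁ − p₀)/p₁.
PN = (0.13496 − 0.046512) / 0.13496 ≈ 0.6554

PN ≈ 0.655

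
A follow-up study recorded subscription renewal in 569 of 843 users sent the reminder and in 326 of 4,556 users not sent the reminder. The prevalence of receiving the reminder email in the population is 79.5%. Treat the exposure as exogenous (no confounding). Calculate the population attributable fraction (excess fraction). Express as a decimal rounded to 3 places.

PAF ≈ 0.870

p₁ = P(outcome | exposed) = 569/843 = 0.67497
p₀ = P(outcome | unexposed) = 326/4556 = 0.071554
Overall risk P(Y=1) = π·p₁ + (1−π)·p₀ = 0.795×0.67497 + 0.205×0.071554 = 0.55127.
Under exogeneity, PAF = [P(Y=1) − p₀] / P(Y=1).
PAF = (0.55127 − 0.071554) / 0.55127 ≈ 0.8702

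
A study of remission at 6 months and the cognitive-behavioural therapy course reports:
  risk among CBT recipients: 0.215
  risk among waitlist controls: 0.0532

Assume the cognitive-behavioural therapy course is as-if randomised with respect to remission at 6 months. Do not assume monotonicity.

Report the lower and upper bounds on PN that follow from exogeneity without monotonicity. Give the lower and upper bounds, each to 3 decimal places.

0.753 ≤ PN ≤ 1.000

Let p₁ = 0.215, p₀ = 0.0532.
Under exogeneity alone the bounds on PN are max{0,(p₁−p₀)/p₁} ≤ PN ≤ min{1,(1−p₀)/p₁}.
  lower = (p₁ − p₀)/p₁ = 0.1618 / 0.215 ≈ 0.7526
  upper = min{1, (1 − p₀)/p₁} = 0.9468 / 0.215 ≈ 4.4037 → capped at 1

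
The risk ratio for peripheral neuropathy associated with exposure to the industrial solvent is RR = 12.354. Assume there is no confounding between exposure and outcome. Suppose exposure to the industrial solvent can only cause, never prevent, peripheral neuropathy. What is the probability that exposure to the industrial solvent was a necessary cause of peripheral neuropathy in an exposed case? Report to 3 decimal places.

PN ≈ 0.919

Under exogeneity and monotonicity, PN = (RR − 1) / RR = 1 − 1/RR.
PN = (12.354 − 1) / 12.354 = 11.35 / 12.354 ≈ 0.9191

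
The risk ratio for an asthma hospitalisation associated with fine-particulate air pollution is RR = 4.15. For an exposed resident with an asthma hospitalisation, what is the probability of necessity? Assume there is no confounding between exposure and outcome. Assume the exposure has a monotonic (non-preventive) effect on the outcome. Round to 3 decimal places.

Under exogeneity and monotonicity, PN = (RR − 1) / RR = 1 − 1/RR.
PN = (4.15 − 1) / 4.15 = 3.15 / 4.15 ≈ 0.7590

PN ≈ 0.759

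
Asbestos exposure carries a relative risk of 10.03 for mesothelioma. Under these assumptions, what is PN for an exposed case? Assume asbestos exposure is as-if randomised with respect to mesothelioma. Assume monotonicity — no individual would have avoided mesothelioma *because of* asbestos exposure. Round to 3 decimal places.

PN ≈ 0.900

Under exogeneity and monotonicity, PN = (RR − 1) / RR = 1 − 1/RR.
PN = (10.03 − 1) / 10.03 = 9.03 / 10.03 ≈ 0.9003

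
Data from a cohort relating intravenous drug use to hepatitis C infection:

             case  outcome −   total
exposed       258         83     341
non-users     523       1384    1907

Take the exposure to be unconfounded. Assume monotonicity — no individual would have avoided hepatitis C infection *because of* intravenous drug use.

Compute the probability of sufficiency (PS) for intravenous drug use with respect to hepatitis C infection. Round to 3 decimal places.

p₁ = P(outcome | exposed) = 258/341 = 0.7566
p₀ = P(outcome | unexposed) = 523/1907 = 0.27425
Under exogeneity and monotonicity, PS = (p₁ − p₀) / (1 − p₀).
PS = (0.7566 − 0.27425) / (1 − 0.27425) = 0.48235 / 0.72575 ≈ 0.6646

PS ≈ 0.665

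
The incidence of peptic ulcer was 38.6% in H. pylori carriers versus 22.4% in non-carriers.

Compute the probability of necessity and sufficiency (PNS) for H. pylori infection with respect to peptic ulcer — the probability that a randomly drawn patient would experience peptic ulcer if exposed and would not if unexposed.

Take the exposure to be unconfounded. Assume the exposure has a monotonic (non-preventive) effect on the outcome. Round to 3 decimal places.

PNS ≈ 0.162

p₁ = 0.386, p₀ = 0.224.
Under exogeneity and monotonicity, PNS = p₁ − p₀.
PNS = 0.386 − 0.224 = 0.162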